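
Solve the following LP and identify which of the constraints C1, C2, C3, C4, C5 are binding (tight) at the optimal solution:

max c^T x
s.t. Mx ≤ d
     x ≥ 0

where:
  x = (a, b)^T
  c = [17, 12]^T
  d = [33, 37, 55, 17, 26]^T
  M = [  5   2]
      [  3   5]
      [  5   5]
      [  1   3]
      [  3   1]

At a = 5, b = 4, compute slack b - a·x for each constraint:
  C1: 33 − 33 = 0  (binding)
  C2: 37 − 35 = 2  (slack)
  C3: 55 − 45 = 10  (slack)
  C4: 17 − 17 = 0  (binding)
  C5: 26 − 19 = 7  (slack)

Optimal: a = 5, b = 4
Binding: C1, C4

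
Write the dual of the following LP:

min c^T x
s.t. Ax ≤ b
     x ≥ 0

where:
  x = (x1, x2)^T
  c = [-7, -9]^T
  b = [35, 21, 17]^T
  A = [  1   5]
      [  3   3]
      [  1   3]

Primal min cᵀx s.t. Ax ≤ b, x ≥ 0  →  Dual max −bᵀy s.t. Aᵀy ≥ −c, y ≥ 0.

Maximize: z = -35y1 - 21y2 - 17y3

Subject to:
  y1 + 3y2 + y3 ≥ 7
  5y1 + 3y2 + 3y3 ≥ 9
  y1, y2, y3 ≥ 0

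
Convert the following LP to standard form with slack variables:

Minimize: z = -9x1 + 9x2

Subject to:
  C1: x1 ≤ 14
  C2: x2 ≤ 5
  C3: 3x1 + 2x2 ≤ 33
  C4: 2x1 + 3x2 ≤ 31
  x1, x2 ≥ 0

min z = -9x1 + 9x2

s.t.
  x1 + s1 = 14
  x2 + s2 = 5
  3x1 + 2x2 + s3 = 33
  2x1 + 3x2 + s4 = 31
  x1, x2, s1, s2, s3, s4 ≥ 0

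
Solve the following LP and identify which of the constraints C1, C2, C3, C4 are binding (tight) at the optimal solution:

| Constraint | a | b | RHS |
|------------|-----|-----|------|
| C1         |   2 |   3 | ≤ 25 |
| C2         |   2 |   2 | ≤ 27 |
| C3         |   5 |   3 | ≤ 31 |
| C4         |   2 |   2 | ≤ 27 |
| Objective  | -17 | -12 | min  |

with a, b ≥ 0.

At a = 2, b = 7, compute slack b - a·x for each constraint:
  C1: 25 − 25 = 0  (binding)
  C2: 27 − 18 = 9  (slack)
  C3: 31 − 31 = 0  (binding)
  C4: 27 − 18 = 9  (slack)

Optimal: a = 2, b = 7
Binding: C1, C3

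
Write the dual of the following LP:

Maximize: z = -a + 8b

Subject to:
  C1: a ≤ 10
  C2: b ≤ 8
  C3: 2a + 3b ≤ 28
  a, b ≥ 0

Primal max cᵀx s.t. Ax ≤ b, x ≥ 0  →  Dual min bᵀy s.t. Aᵀy ≥ c, y ≥ 0.

Minimize: z = 10y1 + 8y2 + 28y3

Subject to:
  y1 + 2y3 ≥ -1
  y2 + 3y3 ≥ 8
  y1, y2, y3 ≥ 0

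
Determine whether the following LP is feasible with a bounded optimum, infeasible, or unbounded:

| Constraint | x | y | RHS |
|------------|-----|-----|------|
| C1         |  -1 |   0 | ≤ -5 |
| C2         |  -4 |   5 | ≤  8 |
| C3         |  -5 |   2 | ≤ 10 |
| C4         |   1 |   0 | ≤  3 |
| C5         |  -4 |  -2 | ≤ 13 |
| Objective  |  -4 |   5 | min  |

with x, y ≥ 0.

Infeasible (no feasible solution exists)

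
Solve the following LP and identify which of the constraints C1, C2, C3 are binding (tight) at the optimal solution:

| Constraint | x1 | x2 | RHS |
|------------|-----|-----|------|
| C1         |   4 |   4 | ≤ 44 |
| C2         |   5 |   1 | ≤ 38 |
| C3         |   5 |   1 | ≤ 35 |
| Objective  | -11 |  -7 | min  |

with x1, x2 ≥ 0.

At x1 = 6, x2 = 5, compute slack b - a·x for each constraint:
  C1: 44 − 44 = 0  (binding)
  C2: 38 − 35 = 3  (slack)
  C3: 35 − 35 = 0  (binding)

Optimal: x1 = 6, x2 = 5
Binding: C1, C3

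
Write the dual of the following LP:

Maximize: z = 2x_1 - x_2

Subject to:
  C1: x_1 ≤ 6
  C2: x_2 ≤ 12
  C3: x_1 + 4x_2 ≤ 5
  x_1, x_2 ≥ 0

Primal max cᵀx s.t. Ax ≤ b, x ≥ 0  →  Dual min bᵀy s.t. Aᵀy ≥ c, y ≥ 0.

Minimize: z = 6y1 + 12y2 + 5y3

Subject to:
  y1 + y3 ≥ 2
  y2 + 4y3 ≥ -1
  y1, y2, y3 ≥ 0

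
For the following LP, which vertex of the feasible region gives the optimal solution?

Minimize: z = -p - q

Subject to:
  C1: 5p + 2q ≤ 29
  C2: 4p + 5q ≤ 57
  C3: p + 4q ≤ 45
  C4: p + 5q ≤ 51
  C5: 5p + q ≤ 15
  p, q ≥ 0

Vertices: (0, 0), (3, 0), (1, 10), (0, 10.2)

Evaluate the objective at each vertex of the feasible region:
  z(0, 0) = 0
  z(3, 0) = -3
  z(1, 10) = -11  ←
  z(0, 10.2) = -10.2
The minimum is at p = 1, q = 10.

(1, 10)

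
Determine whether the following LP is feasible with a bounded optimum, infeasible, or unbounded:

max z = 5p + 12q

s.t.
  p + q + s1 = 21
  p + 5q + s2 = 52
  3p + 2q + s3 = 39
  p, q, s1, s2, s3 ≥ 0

Feasible with a bounded optimal solution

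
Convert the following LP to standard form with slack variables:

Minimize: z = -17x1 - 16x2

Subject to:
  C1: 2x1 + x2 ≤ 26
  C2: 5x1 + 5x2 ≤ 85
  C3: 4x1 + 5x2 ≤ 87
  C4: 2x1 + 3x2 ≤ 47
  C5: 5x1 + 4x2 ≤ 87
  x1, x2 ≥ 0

min z = -17x1 - 16x2

s.t.
  2x1 + x2 + s1 = 26
  5x1 + 5x2 + s2 = 85
  4x1 + 5x2 + s3 = 87
  2x1 + 3x2 + s4 = 47
  5x1 + 4x2 + s5 = 87
  x1, x2, s1, s2, s3, s4, s5 ≥ 0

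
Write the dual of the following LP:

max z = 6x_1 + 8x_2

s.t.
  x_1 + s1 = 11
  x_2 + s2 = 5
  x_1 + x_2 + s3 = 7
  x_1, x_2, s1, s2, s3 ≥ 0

Primal max cᵀx s.t. Ax ≤ b, x ≥ 0  →  Dual min bᵀy s.t. Aᵀy ≥ c, y ≥ 0.

Minimize: z = 11y1 + 5y2 + 7y3

Subject to:
  y1 + y3 ≥ 6
  y2 + y3 ≥ 8
  y1, y2, y3 ≥ 0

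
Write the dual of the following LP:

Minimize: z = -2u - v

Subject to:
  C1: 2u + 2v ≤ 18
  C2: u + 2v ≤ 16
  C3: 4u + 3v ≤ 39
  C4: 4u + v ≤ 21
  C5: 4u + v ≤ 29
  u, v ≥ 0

Primal min cᵀx s.t. Ax ≤ b, x ≥ 0  →  Dual max −bᵀy s.t. Aᵀy ≥ −c, y ≥ 0.

Maximize: z = -18y1 - 16y2 - 39y3 - 21y4 - 29y5

Subject to:
  2y1 + y2 + 4y3 + 4y4 + 4y5 ≥ 2
  2y1 + 2y2 + 3y3 + y4 + y5 ≥ 1
  y1, y2, y3, y4, y5 ≥ 0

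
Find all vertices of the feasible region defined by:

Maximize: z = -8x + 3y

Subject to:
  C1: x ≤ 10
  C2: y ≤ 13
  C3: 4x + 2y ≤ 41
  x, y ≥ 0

(0, 0), (10, 0), (10, 0.5), (3.75, 13), (0, 13)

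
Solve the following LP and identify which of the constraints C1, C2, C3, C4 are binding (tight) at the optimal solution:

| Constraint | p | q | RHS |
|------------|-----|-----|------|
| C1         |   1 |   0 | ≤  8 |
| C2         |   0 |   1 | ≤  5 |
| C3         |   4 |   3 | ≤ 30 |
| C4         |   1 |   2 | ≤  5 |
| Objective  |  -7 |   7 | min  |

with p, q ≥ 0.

At p = 5, q = 0, compute slack b - a·x for each constraint:
  C1: 8 − 5 = 3  (slack)
  C2: 5 − 0 = 5  (slack)
  C3: 30 − 20 = 10  (slack)
  C4: 5 − 5 = 0  (binding)

Optimal: p = 5, q = 0
Binding: C4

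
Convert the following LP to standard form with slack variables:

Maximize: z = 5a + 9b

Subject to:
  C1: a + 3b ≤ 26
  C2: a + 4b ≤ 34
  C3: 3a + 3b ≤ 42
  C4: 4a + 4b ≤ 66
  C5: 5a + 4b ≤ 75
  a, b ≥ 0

max z = 5a + 9b

s.t.
  a + 3b + s1 = 26
  a + 4b + s2 = 34
  3a + 3b + s3 = 42
  4a + 4b + s4 = 66
  5a + 4b + s5 = 75
  a, b, s1, s2, s3, s4, s5 ≥ 0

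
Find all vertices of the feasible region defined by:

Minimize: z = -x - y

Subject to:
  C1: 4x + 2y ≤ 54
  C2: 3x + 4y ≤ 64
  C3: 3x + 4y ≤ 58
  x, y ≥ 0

(0, 0), (13.5, 0), (10, 7), (0, 14.5)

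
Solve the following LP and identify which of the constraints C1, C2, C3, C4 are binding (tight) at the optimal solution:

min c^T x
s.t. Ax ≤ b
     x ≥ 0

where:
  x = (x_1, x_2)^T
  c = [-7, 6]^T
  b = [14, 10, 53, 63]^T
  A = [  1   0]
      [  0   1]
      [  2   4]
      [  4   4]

At x_1 = 14, x_2 = 0, compute slack b - a·x for each constraint:
  C1: 14 − 14 = 0  (binding)
  C2: 10 − 0 = 10  (slack)
  C3: 53 − 28 = 25  (slack)
  C4: 63 − 56 = 7  (slack)

Optimal: x_1 = 14, x_2 = 0
Binding: C1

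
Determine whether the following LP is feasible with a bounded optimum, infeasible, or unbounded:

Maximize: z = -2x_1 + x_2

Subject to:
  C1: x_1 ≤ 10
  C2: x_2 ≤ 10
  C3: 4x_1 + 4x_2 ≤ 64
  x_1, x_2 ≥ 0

Feasible with a bounded optimal solution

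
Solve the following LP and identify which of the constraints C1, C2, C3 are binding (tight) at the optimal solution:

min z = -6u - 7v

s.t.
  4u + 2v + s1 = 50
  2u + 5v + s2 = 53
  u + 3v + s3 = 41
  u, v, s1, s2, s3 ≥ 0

At u = 9, v = 7, compute slack b - a·x for each constraint:
  C1: 50 − 50 = 0  (binding)
  C2: 53 − 53 = 0  (binding)
  C3: 41 − 30 = 11  (slack)

Optimal: u = 9, v = 7
Binding: C1, C2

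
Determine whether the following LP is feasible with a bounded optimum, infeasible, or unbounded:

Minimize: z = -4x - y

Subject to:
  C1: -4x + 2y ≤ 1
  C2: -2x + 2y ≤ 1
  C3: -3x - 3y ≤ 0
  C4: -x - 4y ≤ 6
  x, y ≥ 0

Unbounded (objective can decrease without bound)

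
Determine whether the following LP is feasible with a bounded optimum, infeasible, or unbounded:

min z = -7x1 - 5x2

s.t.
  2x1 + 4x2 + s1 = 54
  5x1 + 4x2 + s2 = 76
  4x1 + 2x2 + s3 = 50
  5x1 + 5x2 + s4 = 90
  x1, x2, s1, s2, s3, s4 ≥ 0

Feasible with a bounded optimal solution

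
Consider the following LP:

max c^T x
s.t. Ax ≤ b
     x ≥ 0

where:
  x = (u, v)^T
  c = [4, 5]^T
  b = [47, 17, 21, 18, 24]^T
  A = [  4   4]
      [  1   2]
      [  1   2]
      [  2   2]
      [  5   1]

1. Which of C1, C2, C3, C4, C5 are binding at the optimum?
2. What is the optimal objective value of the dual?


1. C2, C4
2. 44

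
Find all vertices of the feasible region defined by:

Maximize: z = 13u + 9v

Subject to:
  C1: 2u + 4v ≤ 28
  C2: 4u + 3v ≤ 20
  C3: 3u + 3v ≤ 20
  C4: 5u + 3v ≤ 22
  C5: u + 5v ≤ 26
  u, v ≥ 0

(0, 0), (4.4, 0), (2, 4), (1.294, 4.941), (0, 5.2)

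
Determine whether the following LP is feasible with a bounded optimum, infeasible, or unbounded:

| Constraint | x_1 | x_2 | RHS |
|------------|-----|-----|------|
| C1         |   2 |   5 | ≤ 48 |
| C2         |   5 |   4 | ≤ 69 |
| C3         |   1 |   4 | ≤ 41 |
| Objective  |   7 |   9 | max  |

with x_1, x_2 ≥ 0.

Feasible with a bounded optimal solution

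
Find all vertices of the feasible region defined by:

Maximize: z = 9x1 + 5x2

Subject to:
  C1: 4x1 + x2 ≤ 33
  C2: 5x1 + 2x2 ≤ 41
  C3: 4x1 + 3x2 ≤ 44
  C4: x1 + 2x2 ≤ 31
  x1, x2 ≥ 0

(0, 0), (8.2, 0), (5, 8), (0, 14.67)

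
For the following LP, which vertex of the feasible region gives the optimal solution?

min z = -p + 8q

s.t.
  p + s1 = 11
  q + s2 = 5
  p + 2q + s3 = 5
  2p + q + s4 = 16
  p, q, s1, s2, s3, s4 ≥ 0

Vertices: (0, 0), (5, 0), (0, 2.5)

Evaluate the objective at each vertex of the feasible region:
  z(0, 0) = 0
  z(5, 0) = -5  ←
  z(0, 2.5) = 20
The minimum is at p = 5, q = 0.

(5, 0)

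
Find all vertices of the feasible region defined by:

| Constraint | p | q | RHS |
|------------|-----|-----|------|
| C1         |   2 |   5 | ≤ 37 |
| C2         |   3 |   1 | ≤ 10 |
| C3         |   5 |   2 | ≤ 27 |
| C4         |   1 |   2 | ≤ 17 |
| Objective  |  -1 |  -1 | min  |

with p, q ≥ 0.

(0, 0), (3.333, 0), (1, 7), (0, 7.4)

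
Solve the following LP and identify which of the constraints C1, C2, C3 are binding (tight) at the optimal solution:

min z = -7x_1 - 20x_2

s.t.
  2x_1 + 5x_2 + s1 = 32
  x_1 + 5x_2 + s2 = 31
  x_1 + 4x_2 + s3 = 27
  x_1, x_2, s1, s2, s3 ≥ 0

At x_1 = 1, x_2 = 6, compute slack b - a·x for each constraint:
  C1: 32 − 32 = 0  (binding)
  C2: 31 − 31 = 0  (binding)
  C3: 27 − 25 = 2  (slack)

Optimal: x_1 = 1, x_2 = 6
Binding: C1, C2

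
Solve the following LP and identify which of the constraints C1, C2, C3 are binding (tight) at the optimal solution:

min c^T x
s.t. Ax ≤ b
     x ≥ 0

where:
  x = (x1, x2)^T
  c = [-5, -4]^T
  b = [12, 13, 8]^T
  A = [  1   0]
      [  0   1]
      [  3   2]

At x1 = 0, x2 = 4, compute slack b - a·x for each constraint:
  C1: 12 − 0 = 12  (slack)
  C2: 13 − 4 = 9  (slack)
  C3: 8 − 8 = 0  (binding)

Optimal: x1 = 0, x2 = 4
Binding: C3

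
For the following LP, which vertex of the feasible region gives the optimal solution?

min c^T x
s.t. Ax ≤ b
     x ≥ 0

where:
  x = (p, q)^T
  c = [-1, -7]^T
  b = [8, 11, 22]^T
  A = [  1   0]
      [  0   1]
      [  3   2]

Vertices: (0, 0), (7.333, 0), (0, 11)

Evaluate the objective at each vertex of the feasible region:
  z(0, 0) = 0
  z(7.333, 0) = -7.333
  z(0, 11) = -77  ←
The minimum is at p = 0, q = 11.

(0, 11)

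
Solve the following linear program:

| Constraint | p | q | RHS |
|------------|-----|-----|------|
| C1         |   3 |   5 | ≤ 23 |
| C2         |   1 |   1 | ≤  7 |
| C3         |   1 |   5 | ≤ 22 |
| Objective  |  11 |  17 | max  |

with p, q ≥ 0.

Evaluate the objective at each vertex of the feasible region:
  z(0, 0) = 0
  z(7, 0) = 77
  z(6, 1) = 83  ←
  z(0.5, 4.3) = 78.6
  z(0, 4.4) = 74.8
The maximum is at p = 6, q = 1.

p = 6, q = 1, z = 83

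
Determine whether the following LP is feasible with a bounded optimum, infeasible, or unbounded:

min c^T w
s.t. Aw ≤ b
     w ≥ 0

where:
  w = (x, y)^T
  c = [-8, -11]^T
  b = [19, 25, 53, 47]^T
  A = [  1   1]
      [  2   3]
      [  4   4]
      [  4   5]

Feasible with a bounded optimal solution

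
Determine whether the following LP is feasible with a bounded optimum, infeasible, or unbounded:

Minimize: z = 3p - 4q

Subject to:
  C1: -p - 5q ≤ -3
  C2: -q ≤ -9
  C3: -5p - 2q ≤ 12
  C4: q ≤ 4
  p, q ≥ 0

Infeasible (no feasible solution exists)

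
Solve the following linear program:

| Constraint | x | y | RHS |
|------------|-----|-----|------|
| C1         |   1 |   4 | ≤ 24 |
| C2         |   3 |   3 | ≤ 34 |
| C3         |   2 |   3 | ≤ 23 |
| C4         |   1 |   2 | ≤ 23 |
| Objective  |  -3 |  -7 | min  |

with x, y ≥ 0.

Evaluate the objective at each vertex of the feasible region:
  z(0, 0) = 0
  z(11.33, 0) = -34
  z(11, 0.3333) = -35.33
  z(4, 5) = -47  ←
  z(0, 6) = -42
The minimum is at x = 4, y = 5.

x = 4, y = 5, z = -47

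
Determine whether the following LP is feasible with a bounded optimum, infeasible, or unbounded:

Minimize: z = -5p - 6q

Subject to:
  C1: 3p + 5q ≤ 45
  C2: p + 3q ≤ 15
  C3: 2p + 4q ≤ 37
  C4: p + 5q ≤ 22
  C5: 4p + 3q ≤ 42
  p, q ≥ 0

Feasible with a bounded optimal solution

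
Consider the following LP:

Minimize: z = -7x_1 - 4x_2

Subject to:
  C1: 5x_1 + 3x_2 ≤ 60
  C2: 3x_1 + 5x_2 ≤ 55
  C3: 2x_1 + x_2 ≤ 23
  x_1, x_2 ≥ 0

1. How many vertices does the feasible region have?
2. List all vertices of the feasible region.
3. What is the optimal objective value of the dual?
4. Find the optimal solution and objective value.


1. 5
2. (0, 0), (11.5, 0), (9, 5), (8.438, 5.938), (0, 11)
3. -83
4. x_1 = 9, x_2 = 5, z = -83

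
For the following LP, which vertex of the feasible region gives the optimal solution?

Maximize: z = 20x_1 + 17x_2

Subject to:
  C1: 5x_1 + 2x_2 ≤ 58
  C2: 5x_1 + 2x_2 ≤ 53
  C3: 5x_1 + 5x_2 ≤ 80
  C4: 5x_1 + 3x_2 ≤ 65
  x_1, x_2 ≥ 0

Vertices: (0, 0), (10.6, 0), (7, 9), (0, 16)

Evaluate the objective at each vertex of the feasible region:
  z(0, 0) = 0
  z(10.6, 0) = 212
  z(7, 9) = 293  ←
  z(0, 16) = 272
The maximum is at x_1 = 7, x_2 = 9.

(7, 9)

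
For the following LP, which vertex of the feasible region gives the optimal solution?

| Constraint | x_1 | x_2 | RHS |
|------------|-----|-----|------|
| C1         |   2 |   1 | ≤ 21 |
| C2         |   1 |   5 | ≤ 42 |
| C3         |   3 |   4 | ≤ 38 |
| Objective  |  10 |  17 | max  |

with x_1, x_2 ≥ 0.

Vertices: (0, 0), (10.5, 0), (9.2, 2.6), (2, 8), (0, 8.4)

Evaluate the objective at each vertex of the feasible region:
  z(0, 0) = 0
  z(10.5, 0) = 105
  z(9.2, 2.6) = 136.2
  z(2, 8) = 156  ←
  z(0, 8.4) = 142.8
The maximum is at x_1 = 2, x_2 = 8.

(2, 8)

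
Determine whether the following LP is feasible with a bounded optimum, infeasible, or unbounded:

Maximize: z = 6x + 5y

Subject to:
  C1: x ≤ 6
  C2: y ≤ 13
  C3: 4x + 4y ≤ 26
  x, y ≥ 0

Feasible with a bounded optimal solution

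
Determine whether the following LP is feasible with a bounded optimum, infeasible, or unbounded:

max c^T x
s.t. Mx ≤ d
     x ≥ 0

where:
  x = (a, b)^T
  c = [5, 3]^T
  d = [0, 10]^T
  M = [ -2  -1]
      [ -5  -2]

Unbounded (objective can increase without bound)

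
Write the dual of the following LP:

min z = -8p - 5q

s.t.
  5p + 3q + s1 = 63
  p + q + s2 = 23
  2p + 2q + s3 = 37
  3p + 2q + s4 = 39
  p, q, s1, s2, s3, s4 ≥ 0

Primal min cᵀx s.t. Ax ≤ b, x ≥ 0  →  Dual max −bᵀy s.t. Aᵀy ≥ −c, y ≥ 0.

Maximize: z = -63y1 - 23y2 - 37y3 - 39y4

Subject to:
  5y1 + y2 + 2y3 + 3y4 ≥ 8
  3y1 + y2 + 2y3 + 2y4 ≥ 5
  y1, y2, y3, y4 ≥ 0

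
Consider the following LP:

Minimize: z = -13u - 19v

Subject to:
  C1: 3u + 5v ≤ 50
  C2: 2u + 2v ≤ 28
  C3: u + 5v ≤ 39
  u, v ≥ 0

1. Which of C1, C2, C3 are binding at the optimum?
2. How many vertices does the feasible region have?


1. C1, C2
2. 5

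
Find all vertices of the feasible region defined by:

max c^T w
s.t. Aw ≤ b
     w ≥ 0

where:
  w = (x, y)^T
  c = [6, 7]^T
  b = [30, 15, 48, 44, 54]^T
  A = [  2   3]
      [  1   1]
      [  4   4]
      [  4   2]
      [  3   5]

(0, 0), (11, 0), (10, 2), (6, 6), (0, 10)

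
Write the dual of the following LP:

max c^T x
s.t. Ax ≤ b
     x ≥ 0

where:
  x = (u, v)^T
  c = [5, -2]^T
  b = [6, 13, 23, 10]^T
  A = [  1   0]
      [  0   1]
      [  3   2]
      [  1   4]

Primal max cᵀx s.t. Ax ≤ b, x ≥ 0  →  Dual min bᵀy s.t. Aᵀy ≥ c, y ≥ 0.

Minimize: z = 6y1 + 13y2 + 23y3 + 10y4

Subject to:
  y1 + 3y3 + y4 ≥ 5
  y2 + 2y3 + 4y4 ≥ -2
  y1, y2, y3, y4 ≥ 0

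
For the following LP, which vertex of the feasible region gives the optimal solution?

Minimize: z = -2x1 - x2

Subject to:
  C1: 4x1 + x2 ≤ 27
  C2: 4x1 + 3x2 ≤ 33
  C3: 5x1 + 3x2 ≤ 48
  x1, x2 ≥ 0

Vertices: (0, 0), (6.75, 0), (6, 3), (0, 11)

Evaluate the objective at each vertex of the feasible region:
  z(0, 0) = 0
  z(6.75, 0) = -13.5
  z(6, 3) = -15  ←
  z(0, 11) = -11
The minimum is at x1 = 6, x2 = 3.

(6, 3)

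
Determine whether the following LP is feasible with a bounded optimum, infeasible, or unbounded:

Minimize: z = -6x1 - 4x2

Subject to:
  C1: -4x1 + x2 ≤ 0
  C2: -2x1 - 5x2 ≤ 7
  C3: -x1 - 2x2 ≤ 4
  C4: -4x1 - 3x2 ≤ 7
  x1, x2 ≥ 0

Unbounded (objective can decrease without bound)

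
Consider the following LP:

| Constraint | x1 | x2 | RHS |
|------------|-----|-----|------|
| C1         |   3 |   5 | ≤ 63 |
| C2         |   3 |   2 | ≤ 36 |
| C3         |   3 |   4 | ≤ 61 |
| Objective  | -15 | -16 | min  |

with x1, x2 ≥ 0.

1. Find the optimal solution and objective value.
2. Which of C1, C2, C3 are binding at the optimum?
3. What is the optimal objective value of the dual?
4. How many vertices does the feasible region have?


1. x1 = 6, x2 = 9, z = -234
2. C1, C2
3. -234
4. 4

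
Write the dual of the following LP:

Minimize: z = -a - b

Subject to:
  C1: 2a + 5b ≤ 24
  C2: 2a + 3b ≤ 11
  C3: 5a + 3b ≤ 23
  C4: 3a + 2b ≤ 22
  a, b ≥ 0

Primal min cᵀx s.t. Ax ≤ b, x ≥ 0  →  Dual max −bᵀy s.t. Aᵀy ≥ −c, y ≥ 0.

Maximize: z = -24y1 - 11y2 - 23y3 - 22y4

Subject to:
  2y1 + 2y2 + 5y3 + 3y4 ≥ 1
  5y1 + 3y2 + 3y3 + 2y4 ≥ 1
  y1, y2, y3, y4 ≥ 0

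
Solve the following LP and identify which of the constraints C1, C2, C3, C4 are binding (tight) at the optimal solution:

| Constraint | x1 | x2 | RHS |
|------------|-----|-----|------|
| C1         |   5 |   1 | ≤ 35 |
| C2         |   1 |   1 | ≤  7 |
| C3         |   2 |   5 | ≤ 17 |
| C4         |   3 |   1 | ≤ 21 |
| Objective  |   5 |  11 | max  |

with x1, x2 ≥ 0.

At x1 = 6, x2 = 1, compute slack b - a·x for each constraint:
  C1: 35 − 31 = 4  (slack)
  C2: 7 − 7 = 0  (binding)
  C3: 17 − 17 = 0  (binding)
  C4: 21 − 19 = 2  (slack)

Optimal: x1 = 6, x2 = 1
Binding: C2, C3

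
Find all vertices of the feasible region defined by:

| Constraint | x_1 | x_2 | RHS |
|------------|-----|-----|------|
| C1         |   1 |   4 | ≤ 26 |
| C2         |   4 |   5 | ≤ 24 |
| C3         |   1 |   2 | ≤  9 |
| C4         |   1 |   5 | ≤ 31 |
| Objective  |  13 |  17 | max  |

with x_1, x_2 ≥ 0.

(0, 0), (6, 0), (1, 4), (0, 4.5)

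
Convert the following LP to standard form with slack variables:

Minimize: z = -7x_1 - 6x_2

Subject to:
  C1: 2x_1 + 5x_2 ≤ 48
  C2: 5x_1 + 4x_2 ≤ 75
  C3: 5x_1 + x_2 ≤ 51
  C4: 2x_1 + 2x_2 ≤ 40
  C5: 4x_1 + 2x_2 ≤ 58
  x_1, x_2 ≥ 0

min z = -7x_1 - 6x_2

s.t.
  2x_1 + 5x_2 + s1 = 48
  5x_1 + 4x_2 + s2 = 75
  5x_1 + x_2 + s3 = 51
  2x_1 + 2x_2 + s4 = 40
  4x_1 + 2x_2 + s5 = 58
  x_1, x_2, s1, s2, s3, s4, s5 ≥ 0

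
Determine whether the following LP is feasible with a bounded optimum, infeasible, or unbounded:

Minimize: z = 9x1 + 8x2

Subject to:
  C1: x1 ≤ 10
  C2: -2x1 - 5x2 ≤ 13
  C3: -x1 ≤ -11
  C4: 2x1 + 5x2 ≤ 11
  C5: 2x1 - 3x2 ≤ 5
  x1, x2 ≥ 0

Infeasible (no feasible solution exists)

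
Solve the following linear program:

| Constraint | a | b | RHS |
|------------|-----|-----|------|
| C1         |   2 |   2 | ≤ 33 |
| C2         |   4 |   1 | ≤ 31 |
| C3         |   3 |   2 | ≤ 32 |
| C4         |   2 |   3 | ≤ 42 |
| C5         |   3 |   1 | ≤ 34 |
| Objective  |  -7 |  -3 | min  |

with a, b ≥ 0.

Evaluate the objective at each vertex of the feasible region:
  z(0, 0) = 0
  z(7.75, 0) = -54.25
  z(6, 7) = -63  ←
  z(2.4, 12.4) = -54
  z(0, 14) = -42
The minimum is at a = 6, b = 7.

a = 6, b = 7, z = -63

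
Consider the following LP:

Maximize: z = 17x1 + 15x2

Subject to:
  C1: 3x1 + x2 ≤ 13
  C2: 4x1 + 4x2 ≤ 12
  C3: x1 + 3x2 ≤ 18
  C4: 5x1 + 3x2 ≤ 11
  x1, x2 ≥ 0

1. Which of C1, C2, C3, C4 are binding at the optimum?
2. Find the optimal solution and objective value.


1. C2, C4
2. x1 = 1, x2 = 2, z = 47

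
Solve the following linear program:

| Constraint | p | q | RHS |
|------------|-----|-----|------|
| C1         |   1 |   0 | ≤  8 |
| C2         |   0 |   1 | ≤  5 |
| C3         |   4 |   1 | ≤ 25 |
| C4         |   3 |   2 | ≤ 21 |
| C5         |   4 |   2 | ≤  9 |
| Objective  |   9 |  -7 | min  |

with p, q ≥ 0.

Evaluate the objective at each vertex of the feasible region:
  z(0, 0) = 0
  z(2.25, 0) = 20.25
  z(0, 4.5) = -31.5  ←
The minimum is at p = 0, q = 4.5.

p = 0, q = 4.5, z = -31.5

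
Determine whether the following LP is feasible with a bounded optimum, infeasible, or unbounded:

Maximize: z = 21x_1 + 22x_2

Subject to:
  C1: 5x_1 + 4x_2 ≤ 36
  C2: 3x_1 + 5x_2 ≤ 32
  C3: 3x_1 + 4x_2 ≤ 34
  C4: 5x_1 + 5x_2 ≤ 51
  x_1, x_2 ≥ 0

Feasible with a bounded optimal solution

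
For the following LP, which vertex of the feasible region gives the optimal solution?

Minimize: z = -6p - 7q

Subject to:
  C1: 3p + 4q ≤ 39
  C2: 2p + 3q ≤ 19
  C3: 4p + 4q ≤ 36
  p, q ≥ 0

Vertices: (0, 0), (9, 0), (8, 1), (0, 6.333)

Evaluate the objective at each vertex of the feasible region:
  z(0, 0) = 0
  z(9, 0) = -54
  z(8, 1) = -55  ←
  z(0, 6.333) = -44.33
The minimum is at p = 8, q = 1.

(8, 1)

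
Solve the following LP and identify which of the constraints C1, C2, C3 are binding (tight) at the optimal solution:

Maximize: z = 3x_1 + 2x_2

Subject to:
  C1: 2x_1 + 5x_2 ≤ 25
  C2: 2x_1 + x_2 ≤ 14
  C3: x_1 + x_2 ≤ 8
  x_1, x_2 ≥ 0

At x_1 = 6, x_2 = 2, compute slack b - a·x for each constraint:
  C1: 25 − 22 = 3  (slack)
  C2: 14 − 14 = 0  (binding)
  C3: 8 − 8 = 0  (binding)

Optimal: x_1 = 6, x_2 = 2
Binding: C2, C3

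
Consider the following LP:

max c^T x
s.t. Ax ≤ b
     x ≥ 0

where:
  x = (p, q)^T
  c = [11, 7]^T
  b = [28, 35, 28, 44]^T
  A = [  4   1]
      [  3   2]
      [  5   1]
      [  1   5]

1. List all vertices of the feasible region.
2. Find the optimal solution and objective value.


1. (0, 0), (5.6, 0), (4, 8), (0, 8.8)
2. p = 4, q = 8, z = 100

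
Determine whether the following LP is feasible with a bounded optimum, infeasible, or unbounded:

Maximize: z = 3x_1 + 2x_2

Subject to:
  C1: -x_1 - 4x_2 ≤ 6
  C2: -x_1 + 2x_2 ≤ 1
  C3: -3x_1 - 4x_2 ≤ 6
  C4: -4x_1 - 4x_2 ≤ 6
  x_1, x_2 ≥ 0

Unbounded (objective can increase without bound)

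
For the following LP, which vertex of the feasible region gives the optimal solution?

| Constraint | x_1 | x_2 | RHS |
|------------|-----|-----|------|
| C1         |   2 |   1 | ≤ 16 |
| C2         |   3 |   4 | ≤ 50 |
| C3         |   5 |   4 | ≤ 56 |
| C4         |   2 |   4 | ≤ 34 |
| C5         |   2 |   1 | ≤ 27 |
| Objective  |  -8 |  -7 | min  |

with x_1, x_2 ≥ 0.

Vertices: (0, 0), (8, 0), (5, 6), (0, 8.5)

Evaluate the objective at each vertex of the feasible region:
  z(0, 0) = 0
  z(8, 0) = -64
  z(5, 6) = -82  ←
  z(0, 8.5) = -59.5
The minimum is at x_1 = 5, x_2 = 6.

(5, 6)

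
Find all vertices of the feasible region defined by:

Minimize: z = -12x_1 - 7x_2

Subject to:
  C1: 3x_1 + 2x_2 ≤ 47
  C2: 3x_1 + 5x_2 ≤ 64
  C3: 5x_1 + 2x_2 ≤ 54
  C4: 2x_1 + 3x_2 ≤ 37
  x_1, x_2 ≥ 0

(0, 0), (10.8, 0), (8, 7), (0, 12.33)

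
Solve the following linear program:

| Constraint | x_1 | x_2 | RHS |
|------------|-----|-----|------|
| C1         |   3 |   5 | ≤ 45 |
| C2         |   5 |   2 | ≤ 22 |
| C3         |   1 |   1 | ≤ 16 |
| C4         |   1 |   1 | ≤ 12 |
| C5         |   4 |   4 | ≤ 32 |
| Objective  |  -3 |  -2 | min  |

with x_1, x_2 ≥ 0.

Evaluate the objective at each vertex of the feasible region:
  z(0, 0) = 0
  z(4.4, 0) = -13.2
  z(2, 6) = -18  ←
  z(0, 8) = -16
The minimum is at x_1 = 2, x_2 = 6.

x_1 = 2, x_2 = 6, z = -18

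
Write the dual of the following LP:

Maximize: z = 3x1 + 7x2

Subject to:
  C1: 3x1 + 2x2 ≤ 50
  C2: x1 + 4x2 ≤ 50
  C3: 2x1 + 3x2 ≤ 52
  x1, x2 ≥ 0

Primal max cᵀx s.t. Ax ≤ b, x ≥ 0  →  Dual min bᵀy s.t. Aᵀy ≥ c, y ≥ 0.

Minimize: z = 50y1 + 50y2 + 52y3

Subject to:
  3y1 + y2 + 2y3 ≥ 3
  2y1 + 4y2 + 3y3 ≥ 7
  y1, y2, y3 ≥ 0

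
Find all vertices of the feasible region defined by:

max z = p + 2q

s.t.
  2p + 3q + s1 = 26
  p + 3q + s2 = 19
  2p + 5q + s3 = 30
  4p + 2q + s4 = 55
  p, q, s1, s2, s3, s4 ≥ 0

(0, 0), (13, 0), (10, 2), (0, 6)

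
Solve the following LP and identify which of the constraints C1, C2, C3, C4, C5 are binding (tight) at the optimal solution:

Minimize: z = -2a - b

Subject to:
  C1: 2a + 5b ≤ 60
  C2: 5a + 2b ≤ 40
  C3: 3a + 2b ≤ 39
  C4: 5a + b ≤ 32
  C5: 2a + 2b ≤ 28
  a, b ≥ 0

At a = 4, b = 10, compute slack b - a·x for each constraint:
  C1: 60 − 58 = 2  (slack)
  C2: 40 − 40 = 0  (binding)
  C3: 39 − 32 = 7  (slack)
  C4: 32 − 30 = 2  (slack)
  C5: 28 − 28 = 0  (binding)

Optimal: a = 4, b = 10
Binding: C2, C5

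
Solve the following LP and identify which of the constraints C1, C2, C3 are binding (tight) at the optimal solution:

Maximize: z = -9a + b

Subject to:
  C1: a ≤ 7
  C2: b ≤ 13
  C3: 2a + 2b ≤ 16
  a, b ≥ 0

At a = 0, b = 8, compute slack b - a·x for each constraint:
  C1: 7 − 0 = 7  (slack)
  C2: 13 − 8 = 5  (slack)
  C3: 16 − 16 = 0  (binding)

Optimal: a = 0, b = 8
Binding: C3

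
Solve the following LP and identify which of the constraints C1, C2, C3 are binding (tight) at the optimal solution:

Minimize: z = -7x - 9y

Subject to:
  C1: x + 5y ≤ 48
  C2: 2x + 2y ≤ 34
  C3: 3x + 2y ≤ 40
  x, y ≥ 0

At x = 8, y = 8, compute slack b - a·x for each constraint:
  C1: 48 − 48 = 0  (binding)
  C2: 34 − 32 = 2  (slack)
  C3: 40 − 40 = 0  (binding)

Optimal: x = 8, y = 8
Binding: C1, C3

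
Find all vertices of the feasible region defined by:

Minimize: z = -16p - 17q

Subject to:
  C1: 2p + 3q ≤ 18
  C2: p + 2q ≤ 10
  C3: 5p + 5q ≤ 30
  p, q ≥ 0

(0, 0), (6, 0), (2, 4), (0, 5)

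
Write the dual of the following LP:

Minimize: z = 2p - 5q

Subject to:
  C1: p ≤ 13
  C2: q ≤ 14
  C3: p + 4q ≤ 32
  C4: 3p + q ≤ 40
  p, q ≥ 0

Primal min cᵀx s.t. Ax ≤ b, x ≥ 0  →  Dual max −bᵀy s.t. Aᵀy ≥ −c, y ≥ 0.

Maximize: z = -13y1 - 14y2 - 32y3 - 40y4

Subject to:
  y1 + y3 + 3y4 ≥ -2
  y2 + 4y3 + y4 ≥ 5
  y1, y2, y3, y4 ≥ 0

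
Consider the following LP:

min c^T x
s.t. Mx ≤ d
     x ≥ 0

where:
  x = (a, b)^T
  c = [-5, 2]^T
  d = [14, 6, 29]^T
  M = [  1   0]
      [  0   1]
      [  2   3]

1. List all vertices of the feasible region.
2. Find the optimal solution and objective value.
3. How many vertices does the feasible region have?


1. (0, 0), (14, 0), (14, 0.3333), (5.5, 6), (0, 6)
2. a = 14, b = 0, z = -70
3. 5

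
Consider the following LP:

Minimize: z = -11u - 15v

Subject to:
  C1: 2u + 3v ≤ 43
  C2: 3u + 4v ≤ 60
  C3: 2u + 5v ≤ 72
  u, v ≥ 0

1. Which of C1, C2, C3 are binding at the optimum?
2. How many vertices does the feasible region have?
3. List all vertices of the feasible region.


1. C1, C2
2. 4
3. (0, 0), (20, 0), (8, 9), (0, 14.33)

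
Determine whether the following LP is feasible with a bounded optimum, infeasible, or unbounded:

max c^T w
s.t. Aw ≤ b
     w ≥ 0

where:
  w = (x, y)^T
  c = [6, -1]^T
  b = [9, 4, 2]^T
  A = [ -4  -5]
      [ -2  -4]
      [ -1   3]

Unbounded (objective can increase without bound)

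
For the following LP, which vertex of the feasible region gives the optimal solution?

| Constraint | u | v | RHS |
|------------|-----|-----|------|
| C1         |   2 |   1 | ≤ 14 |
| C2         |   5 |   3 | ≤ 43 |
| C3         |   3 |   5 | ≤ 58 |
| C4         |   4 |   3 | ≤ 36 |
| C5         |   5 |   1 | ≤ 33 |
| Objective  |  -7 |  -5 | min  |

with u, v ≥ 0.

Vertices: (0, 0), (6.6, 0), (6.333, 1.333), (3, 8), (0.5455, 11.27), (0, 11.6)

Evaluate the objective at each vertex of the feasible region:
  z(0, 0) = 0
  z(6.6, 0) = -46.2
  z(6.333, 1.333) = -51
  z(3, 8) = -61  ←
  z(0.5455, 11.27) = -60.18
  z(0, 11.6) = -58
The minimum is at u = 3, v = 8.

(3, 8)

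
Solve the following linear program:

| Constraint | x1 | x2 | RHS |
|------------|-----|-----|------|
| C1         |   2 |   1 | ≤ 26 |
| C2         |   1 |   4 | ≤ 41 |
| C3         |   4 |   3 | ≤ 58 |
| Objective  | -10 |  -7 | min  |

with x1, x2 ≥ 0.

Evaluate the objective at each vertex of the feasible region:
  z(0, 0) = 0
  z(13, 0) = -130
  z(10, 6) = -142  ←
  z(8.385, 8.154) = -140.9
  z(0, 10.25) = -71.75
The minimum is at x1 = 10, x2 = 6.

x1 = 10, x2 = 6, z = -142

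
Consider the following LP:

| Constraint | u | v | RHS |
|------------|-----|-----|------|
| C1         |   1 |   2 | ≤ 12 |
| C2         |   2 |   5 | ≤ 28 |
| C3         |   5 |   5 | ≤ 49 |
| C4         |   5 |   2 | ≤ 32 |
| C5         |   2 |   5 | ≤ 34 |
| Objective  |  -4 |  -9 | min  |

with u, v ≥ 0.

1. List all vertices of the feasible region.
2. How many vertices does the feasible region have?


1. (0, 0), (6.4, 0), (5, 3.5), (4, 4), (0, 5.6)
2. 5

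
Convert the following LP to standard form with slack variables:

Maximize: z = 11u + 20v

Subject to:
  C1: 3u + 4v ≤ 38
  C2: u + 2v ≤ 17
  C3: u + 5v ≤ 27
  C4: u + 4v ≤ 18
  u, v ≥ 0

max z = 11u + 20v

s.t.
  3u + 4v + s1 = 38
  u + 2v + s2 = 17
  u + 5v + s3 = 27
  u + 4v + s4 = 18
  u, v, s1, s2, s3, s4 ≥ 0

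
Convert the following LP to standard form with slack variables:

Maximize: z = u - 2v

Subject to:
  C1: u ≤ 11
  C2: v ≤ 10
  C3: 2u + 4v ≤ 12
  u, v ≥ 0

max z = u - 2v

s.t.
  u + s1 = 11
  v + s2 = 10
  2u + 4v + s3 = 12
  u, v, s1, s2, s3 ≥ 0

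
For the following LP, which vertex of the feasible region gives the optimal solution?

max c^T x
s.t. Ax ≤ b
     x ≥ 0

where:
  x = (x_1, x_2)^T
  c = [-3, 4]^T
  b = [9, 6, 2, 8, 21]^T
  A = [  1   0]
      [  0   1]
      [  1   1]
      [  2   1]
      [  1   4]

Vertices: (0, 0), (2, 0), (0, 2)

Evaluate the objective at each vertex of the feasible region:
  z(0, 0) = 0
  z(2, 0) = -6
  z(0, 2) = 8  ←
The maximum is at x_1 = 0, x_2 = 2.

(0, 2)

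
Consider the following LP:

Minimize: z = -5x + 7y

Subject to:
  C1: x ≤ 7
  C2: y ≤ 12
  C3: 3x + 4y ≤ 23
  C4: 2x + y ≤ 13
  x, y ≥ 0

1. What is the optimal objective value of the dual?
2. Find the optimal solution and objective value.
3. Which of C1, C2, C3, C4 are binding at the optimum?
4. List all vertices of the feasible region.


1. -32.5
2. x = 6.5, y = 0, z = -32.5
3. C4
4. (0, 0), (6.5, 0), (5.8, 1.4), (0, 5.75)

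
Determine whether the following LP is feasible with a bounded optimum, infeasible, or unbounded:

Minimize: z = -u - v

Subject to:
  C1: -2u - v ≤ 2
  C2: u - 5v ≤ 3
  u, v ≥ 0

Unbounded (objective can decrease without bound)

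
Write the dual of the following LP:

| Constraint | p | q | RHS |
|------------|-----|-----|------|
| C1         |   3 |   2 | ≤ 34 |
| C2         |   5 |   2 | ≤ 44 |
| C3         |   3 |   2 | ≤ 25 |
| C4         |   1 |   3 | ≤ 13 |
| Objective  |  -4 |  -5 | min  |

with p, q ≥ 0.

Primal min cᵀx s.t. Ax ≤ b, x ≥ 0  →  Dual max −bᵀy s.t. Aᵀy ≥ −c, y ≥ 0.

Maximize: z = -34y1 - 44y2 - 25y3 - 13y4

Subject to:
  3y1 + 5y2 + 3y3 + y4 ≥ 4
  2y1 + 2y2 + 2y3 + 3y4 ≥ 5
  y1, y2, y3, y4 ≥ 0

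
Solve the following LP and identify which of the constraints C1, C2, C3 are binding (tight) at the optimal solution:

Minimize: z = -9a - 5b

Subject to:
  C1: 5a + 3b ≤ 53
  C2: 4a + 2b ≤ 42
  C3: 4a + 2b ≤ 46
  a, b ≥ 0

At a = 10, b = 1, compute slack b - a·x for each constraint:
  C1: 53 − 53 = 0  (binding)
  C2: 42 − 42 = 0  (binding)
  C3: 46 − 42 = 4  (slack)

Optimal: a = 10, b = 1
Binding: C1, C2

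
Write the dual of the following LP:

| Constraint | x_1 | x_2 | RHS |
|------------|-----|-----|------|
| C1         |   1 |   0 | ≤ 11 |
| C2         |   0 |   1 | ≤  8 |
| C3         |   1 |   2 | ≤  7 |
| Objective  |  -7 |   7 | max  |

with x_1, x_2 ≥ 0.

Primal max cᵀx s.t. Ax ≤ b, x ≥ 0  →  Dual min bᵀy s.t. Aᵀy ≥ c, y ≥ 0.

Minimize: z = 11y1 + 8y2 + 7y3

Subject to:
  y1 + y3 ≥ -7
  y2 + 2y3 ≥ 7
  y1, y2, y3 ≥ 0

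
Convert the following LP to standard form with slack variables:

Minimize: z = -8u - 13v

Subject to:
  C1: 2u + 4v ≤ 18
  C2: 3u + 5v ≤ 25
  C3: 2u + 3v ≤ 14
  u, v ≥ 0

min z = -8u - 13v

s.t.
  2u + 4v + s1 = 18
  3u + 5v + s2 = 25
  2u + 3v + s3 = 14
  u, v, s1, s2, s3 ≥ 0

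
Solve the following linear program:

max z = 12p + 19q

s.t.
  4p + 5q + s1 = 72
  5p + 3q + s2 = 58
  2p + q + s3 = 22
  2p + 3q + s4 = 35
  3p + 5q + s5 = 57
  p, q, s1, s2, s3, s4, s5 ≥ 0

Evaluate the objective at each vertex of the feasible region:
  z(0, 0) = 0
  z(11, 0) = 132
  z(8, 6) = 210
  z(7.667, 6.556) = 216.6
  z(4, 9) = 219  ←
  z(0, 11.4) = 216.6
The maximum is at p = 4, q = 9.

p = 4, q = 9, z = 219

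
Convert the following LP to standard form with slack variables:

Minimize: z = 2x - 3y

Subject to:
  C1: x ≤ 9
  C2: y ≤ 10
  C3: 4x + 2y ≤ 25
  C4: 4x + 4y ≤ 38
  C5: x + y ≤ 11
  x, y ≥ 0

min z = 2x - 3y

s.t.
  x + s1 = 9
  y + s2 = 10
  4x + 2y + s3 = 25
  4x + 4y + s4 = 38
  x + y + s5 = 11
  x, y, s1, s2, s3, s4, s5 ≥ 0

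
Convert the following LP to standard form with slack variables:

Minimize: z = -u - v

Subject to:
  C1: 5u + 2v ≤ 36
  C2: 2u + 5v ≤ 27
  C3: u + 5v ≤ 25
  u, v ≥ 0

min z = -u - v

s.t.
  5u + 2v + s1 = 36
  2u + 5v + s2 = 27
  u + 5v + s3 = 25
  u, v, s1, s2, s3 ≥ 0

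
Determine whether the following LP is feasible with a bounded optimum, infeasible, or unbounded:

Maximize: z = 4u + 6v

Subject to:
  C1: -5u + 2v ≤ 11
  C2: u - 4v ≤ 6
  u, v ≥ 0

Unbounded (objective can increase without bound)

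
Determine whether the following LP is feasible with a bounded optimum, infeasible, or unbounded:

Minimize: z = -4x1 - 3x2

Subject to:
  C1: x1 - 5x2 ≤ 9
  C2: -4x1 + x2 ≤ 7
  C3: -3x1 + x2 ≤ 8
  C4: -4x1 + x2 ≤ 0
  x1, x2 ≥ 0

Unbounded (objective can decrease without bound)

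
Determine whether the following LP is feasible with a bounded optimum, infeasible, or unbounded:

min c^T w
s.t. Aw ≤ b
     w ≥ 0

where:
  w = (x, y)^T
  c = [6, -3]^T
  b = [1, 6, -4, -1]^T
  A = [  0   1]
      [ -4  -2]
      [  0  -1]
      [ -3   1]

Infeasible (no feasible solution exists)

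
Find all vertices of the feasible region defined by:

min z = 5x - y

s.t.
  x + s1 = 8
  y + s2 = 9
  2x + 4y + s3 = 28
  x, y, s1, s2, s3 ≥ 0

(0, 0), (8, 0), (8, 3), (0, 7)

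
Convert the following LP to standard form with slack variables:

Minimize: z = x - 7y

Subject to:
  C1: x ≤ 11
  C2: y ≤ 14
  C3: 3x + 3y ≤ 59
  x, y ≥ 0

min z = x - 7y

s.t.
  x + s1 = 11
  y + s2 = 14
  3x + 3y + s3 = 59
  x, y, s1, s2, s3 ≥ 0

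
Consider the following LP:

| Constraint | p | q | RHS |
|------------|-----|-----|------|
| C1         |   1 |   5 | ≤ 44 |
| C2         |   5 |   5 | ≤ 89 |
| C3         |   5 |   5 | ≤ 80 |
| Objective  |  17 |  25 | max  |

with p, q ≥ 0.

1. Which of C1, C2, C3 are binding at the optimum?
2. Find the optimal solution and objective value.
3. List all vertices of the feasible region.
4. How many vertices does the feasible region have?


1. C1, C3
2. p = 9, q = 7, z = 328
3. (0, 0), (16, 0), (9, 7), (0, 8.8)
4. 4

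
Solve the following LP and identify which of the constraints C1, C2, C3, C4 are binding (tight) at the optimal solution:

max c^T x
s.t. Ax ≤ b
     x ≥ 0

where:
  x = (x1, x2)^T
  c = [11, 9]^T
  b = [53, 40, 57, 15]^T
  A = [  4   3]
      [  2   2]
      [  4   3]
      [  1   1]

At x1 = 8, x2 = 7, compute slack b - a·x for each constraint:
  C1: 53 − 53 = 0  (binding)
  C2: 40 − 30 = 10  (slack)
  C3: 57 − 53 = 4  (slack)
  C4: 15 − 15 = 0  (binding)

Optimal: x1 = 8, x2 = 7
Binding: C1, C4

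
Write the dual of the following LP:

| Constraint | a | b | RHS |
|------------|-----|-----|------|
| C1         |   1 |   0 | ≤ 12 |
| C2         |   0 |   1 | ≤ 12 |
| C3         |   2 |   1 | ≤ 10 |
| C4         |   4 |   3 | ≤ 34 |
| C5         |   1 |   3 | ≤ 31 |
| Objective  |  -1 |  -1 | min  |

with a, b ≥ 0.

Primal min cᵀx s.t. Ax ≤ b, x ≥ 0  →  Dual max −bᵀy s.t. Aᵀy ≥ −c, y ≥ 0.

Maximize: z = -12y1 - 12y2 - 10y3 - 34y4 - 31y5

Subject to:
  y1 + 2y3 + 4y4 + y5 ≥ 1
  y2 + y3 + 3y4 + 3y5 ≥ 1
  y1, y2, y3, y4, y5 ≥ 0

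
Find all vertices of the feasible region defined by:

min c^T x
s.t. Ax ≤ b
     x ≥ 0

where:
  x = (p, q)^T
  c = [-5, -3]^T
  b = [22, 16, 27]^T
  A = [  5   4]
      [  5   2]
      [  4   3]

(0, 0), (3.2, 0), (2, 3), (0, 5.5)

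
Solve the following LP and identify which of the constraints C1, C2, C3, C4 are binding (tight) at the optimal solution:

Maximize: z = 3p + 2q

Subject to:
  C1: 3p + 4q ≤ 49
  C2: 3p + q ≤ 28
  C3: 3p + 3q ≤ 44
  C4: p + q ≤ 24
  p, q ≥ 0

At p = 7, q = 7, compute slack b - a·x for each constraint:
  C1: 49 − 49 = 0  (binding)
  C2: 28 − 28 = 0  (binding)
  C3: 44 − 42 = 2  (slack)
  C4: 24 − 14 = 10  (slack)

Optimal: p = 7, q = 7
Binding: C1, C2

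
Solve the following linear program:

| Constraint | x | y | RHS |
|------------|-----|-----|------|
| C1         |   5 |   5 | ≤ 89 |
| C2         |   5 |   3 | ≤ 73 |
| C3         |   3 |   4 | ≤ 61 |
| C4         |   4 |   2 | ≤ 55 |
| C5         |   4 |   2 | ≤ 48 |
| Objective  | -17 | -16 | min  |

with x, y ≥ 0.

Evaluate the objective at each vertex of the feasible region:
  z(0, 0) = 0
  z(12, 0) = -204
  z(7, 10) = -279  ←
  z(0, 15.25) = -244
The minimum is at x = 7, y = 10.

x = 7, y = 10, z = -279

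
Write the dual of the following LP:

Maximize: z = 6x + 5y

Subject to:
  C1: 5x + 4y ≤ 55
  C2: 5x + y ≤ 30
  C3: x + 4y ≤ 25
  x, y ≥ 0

Primal max cᵀx s.t. Ax ≤ b, x ≥ 0  →  Dual min bᵀy s.t. Aᵀy ≥ c, y ≥ 0.

Minimize: z = 55y1 + 30y2 + 25y3

Subject to:
  5y1 + 5y2 + y3 ≥ 6
  4y1 + y2 + 4y3 ≥ 5
  y1, y2, y3 ≥ 0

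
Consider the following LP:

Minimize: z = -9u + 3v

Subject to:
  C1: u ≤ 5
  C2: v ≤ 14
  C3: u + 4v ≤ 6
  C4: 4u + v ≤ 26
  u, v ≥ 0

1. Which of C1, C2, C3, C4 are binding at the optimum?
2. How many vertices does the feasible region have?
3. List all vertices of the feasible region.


1. C1
2. 4
3. (0, 0), (5, 0), (5, 0.25), (0, 1.5)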